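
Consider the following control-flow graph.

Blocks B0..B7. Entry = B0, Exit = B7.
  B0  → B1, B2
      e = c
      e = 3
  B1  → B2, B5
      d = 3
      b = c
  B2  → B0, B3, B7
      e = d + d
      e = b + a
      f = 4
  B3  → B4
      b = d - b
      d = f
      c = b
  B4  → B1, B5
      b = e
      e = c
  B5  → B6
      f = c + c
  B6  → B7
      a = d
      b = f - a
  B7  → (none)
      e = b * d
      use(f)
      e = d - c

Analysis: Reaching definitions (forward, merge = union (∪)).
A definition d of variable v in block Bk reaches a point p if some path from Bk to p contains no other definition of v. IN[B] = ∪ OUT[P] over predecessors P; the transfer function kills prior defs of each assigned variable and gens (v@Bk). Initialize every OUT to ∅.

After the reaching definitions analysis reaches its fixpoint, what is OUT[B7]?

Per-block solution:
  B0:   IN={b@B1, c@B3, d@B1, e@B2, f@B2}   OUT={b@B1, c@B3, d@B1, e@B0, f@B2}
  B1:   IN={b@B1, b@B4, c@B3, d@B1, d@B3, e@B0, e@B4, f@B2}   OUT={b@B1, c@B3, d@B1, e@B0, e@B4, f@B2}
  B2:   IN={b@B1, c@B3, d@B1, e@B0, e@B4, f@B2}   OUT={b@B1, c@B3, d@B1, e@B2, f@B2}
  B3:   IN={b@B1, c@B3, d@B1, e@B2, f@B2}   OUT={b@B3, c@B3, d@B3, e@B2, f@B2}
  B4:   IN={b@B3, c@B3, d@B3, e@B2, f@B2}   OUT={b@B4, c@B3, d@B3, e@B4, f@B2}
  B5:   IN={b@B1, b@B4, c@B3, d@B1, d@B3, e@B0, e@B4, f@B2}   OUT={b@B1, b@B4, c@B3, d@B1, d@B3, e@B0, e@B4, f@B5}
  B6:   IN={b@B1, b@B4, c@B3, d@B1, d@B3, e@B0, e@B4, f@B5}   OUT={a@B6, b@B6, c@B3, d@B1, d@B3, e@B0, e@B4, f@B5}
  B7:   IN={a@B6, b@B1, b@B6, c@B3, d@B1, d@B3, e@B0, e@B2, e@B4, f@B2, f@B5}   OUT={a@B6, b@B1, b@B6, c@B3, d@B1, d@B3, e@B7, f@B2, f@B5}

Merge at B7: IN[B7] = OUT[B2] ⊔ OUT[B6] = {a@B6, b@B1, b@B6, c@B3, d@B1, d@B3, e@B0, e@B2, e@B4, f@B2, f@B5}
Applying B7's transfer function to that IN value gives OUT[B7] (row B7 above).

Answer: {a@B6, b@B1, b@B6, c@B3, d@B1, d@B3, e@B7, f@B2, f@B5}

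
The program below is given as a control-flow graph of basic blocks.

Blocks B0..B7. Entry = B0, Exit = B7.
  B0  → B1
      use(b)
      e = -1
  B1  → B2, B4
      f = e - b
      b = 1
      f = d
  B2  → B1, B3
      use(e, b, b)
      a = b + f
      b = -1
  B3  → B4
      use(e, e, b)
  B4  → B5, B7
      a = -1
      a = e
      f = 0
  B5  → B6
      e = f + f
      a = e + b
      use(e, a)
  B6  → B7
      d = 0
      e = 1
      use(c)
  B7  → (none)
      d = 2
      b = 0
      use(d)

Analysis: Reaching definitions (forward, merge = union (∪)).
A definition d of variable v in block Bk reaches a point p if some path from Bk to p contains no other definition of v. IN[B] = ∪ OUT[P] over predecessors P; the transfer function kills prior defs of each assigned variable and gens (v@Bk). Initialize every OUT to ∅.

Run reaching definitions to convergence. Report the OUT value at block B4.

Answer: {a@B4, b@B1, b@B2, e@B0, f@B4}

Trace:
Per-block solution:
  B0:  IN={}  OUT={e@B0}
  B1:  IN={a@B2, b@B2, e@B0, f@B1}  OUT={a@B2, b@B1, e@B0, f@B1}
  B2:  IN={a@B2, b@B1, e@B0, f@B1}  OUT={a@B2, b@B2, e@B0, f@B1}
  B3:  IN={a@B2, b@B2, e@B0, f@B1}  OUT={a@B2, b@B2, e@B0, f@B1}
  B4:  IN={a@B2, b@B1, b@B2, e@B0, f@B1}  OUT={a@B4, b@B1, b@B2, e@B0, f@B4}
  B5:  IN={a@B4, b@B1, b@B2, e@B0, f@B4}  OUT={a@B5, b@B1, b@B2, e@B5, f@B4}
  B6:  IN={a@B5, b@B1, b@B2, e@B5, f@B4}  OUT={a@B5, b@B1, b@B2, d@B6, e@B6, f@B4}
  B7:  IN={a@B4, a@B5, b@B1, b@B2, d@B6, e@B0, e@B6, f@B4}  OUT={a@B4, a@B5, b@B7, d@B7, e@B0, e@B6, f@B4}

Merge at B4: IN[B4] = OUT[B1] ⊔ OUT[B3] = {a@B2, b@B1, b@B2, e@B0, f@B1}
Applying B4's transfer function to that IN value gives OUT[B4] (row B4 above).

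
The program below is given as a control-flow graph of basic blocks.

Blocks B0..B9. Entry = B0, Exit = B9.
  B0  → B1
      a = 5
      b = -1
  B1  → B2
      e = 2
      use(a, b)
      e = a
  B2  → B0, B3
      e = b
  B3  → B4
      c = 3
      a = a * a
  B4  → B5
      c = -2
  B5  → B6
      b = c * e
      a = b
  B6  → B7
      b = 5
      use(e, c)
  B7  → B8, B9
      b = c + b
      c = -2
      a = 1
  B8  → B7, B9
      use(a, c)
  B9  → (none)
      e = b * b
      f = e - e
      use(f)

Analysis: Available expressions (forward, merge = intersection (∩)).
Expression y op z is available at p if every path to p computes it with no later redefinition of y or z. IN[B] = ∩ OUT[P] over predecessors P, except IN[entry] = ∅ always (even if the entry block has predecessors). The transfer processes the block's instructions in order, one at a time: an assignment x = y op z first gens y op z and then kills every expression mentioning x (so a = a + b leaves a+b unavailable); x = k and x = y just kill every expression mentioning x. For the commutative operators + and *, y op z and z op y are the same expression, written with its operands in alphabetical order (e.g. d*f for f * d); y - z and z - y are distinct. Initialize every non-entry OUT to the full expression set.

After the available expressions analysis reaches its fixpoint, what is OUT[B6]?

Answer: {c*e}

Derivation:
Fixpoint table:
  B0:   IN={}   OUT={}
  B1:   IN={}   OUT={}
  B2:   IN={}   OUT={}
  B3:   IN={}   OUT={}
  B4:   IN={}   OUT={}
  B5:   IN={}   OUT={c*e}
  B6:   IN={c*e}   OUT={c*e}
  B7:   IN={}   OUT={}
  B8:   IN={}   OUT={}
  B9:   IN={}   OUT={b*b, e-e}

Merge at B6: IN[B6] = OUT[B5] = {c*e}
Applying B6's transfer function to that IN value gives OUT[B6] (row B6 above).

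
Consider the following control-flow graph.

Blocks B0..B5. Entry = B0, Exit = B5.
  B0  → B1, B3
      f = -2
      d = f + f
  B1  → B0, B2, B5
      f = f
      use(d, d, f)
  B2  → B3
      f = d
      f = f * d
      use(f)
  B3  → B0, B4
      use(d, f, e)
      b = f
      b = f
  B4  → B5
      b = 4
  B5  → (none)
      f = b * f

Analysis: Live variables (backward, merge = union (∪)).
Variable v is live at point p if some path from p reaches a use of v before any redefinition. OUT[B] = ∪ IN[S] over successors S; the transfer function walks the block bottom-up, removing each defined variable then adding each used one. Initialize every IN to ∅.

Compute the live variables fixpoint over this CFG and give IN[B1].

Converged values:
  B0:  IN={b, e}  OUT={b, d, e, f}
  B1:  IN={b, d, e, f}  OUT={b, d, e, f}
  B2:  IN={d, e}  OUT={d, e, f}
  B3:  IN={d, e, f}  OUT={b, e, f}
  B4:  IN={f}  OUT={b, f}
  B5:  IN={b, f}  OUT={}

Merge at B1: OUT[B1] = IN[B0] ⊔ IN[B2] ⊔ IN[B5] = {b, d, e, f}
Applying B1's transfer function to that OUT value gives IN[B1] (row B1 above).

Answer: {b, d, e, f}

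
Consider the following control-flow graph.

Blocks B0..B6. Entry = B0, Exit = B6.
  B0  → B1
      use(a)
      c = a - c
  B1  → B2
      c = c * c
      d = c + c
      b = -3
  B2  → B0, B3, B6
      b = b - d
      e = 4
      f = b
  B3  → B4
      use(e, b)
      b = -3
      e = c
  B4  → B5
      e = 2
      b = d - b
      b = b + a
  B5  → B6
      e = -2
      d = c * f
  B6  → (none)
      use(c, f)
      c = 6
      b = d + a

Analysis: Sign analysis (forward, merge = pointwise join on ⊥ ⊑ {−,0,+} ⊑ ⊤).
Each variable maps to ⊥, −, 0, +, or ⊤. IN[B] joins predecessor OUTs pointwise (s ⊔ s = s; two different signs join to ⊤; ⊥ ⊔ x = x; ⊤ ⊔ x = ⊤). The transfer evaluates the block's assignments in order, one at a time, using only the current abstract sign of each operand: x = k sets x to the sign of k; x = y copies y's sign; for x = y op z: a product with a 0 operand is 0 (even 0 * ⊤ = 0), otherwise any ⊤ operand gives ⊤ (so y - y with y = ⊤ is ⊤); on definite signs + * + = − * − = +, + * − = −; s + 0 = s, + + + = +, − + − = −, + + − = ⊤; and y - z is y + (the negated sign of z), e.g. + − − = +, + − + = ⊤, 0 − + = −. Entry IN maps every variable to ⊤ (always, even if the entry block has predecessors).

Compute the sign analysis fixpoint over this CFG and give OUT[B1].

Answer: {a: ⊤, b: -, c: ⊤, d: ⊤, e: ⊤, f: ⊤}

Working:
Converged values:
  B0:  IN=(all ⊤)  OUT=(all ⊤)
  B1:  IN=(all ⊤)  OUT={b:-; rest ⊤}
  B2:  IN={b:-; rest ⊤}  OUT={e:+; rest ⊤}
  B3:  IN={e:+; rest ⊤}  OUT={b:-; rest ⊤}
  B4:  IN={b:-; rest ⊤}  OUT={e:+; rest ⊤}
  B5:  IN={e:+; rest ⊤}  OUT={e:-; rest ⊤}
  B6:  IN=(all ⊤)  OUT={c:+; rest ⊤}

Merge at B1: IN[B1] = OUT[B0] = {a: ⊤, b: ⊤, c: ⊤, d: ⊤, e: ⊤, f: ⊤}
Applying B1's transfer function to that IN value gives OUT[B1] (row B1 above).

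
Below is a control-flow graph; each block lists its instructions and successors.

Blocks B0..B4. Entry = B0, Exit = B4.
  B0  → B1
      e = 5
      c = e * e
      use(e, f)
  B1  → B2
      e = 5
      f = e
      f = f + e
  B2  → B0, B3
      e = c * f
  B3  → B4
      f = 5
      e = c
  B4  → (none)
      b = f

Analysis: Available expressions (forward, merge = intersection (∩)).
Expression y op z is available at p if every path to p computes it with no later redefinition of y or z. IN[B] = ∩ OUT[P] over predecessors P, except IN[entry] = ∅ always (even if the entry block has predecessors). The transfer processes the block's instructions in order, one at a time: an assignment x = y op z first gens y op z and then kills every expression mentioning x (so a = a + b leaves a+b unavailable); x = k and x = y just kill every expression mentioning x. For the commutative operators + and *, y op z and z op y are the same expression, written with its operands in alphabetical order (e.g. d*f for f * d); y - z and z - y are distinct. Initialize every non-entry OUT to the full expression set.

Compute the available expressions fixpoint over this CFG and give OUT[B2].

Converged values:
  B0:   IN={}   OUT={e*e}
  B1:   IN={e*e}   OUT={}
  B2:   IN={}   OUT={c*f}
  B3:   IN={c*f}   OUT={}
  B4:   IN={}   OUT={}

Merge at B2: IN[B2] = OUT[B1] = {}
Applying B2's transfer function to that IN value gives OUT[B2] (row B2 above).

Answer: {c*f}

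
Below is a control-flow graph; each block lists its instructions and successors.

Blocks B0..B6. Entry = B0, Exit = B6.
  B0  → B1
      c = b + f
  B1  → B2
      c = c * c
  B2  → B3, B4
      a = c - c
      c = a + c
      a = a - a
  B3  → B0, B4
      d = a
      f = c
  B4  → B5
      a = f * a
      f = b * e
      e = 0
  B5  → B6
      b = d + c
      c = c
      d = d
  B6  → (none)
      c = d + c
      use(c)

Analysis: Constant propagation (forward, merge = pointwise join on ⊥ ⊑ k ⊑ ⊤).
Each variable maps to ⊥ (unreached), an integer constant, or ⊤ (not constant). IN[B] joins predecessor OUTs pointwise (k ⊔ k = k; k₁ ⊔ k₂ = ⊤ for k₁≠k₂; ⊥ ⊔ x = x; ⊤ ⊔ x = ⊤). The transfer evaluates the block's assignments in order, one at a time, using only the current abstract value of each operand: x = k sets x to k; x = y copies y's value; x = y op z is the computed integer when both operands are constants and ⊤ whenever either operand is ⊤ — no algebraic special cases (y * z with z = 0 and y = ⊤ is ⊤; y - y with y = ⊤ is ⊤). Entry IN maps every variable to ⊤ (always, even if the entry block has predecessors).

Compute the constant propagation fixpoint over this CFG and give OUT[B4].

Answer: {a: ⊤, b: ⊤, c: ⊤, d: ⊤, e: 0, f: ⊤}

Working:
Fixpoint table:
  B0: | IN=(all ⊤) | OUT=(all ⊤)
  B1: | IN=(all ⊤) | OUT=(all ⊤)
  B2: | IN=(all ⊤) | OUT=(all ⊤)
  B3: | IN=(all ⊤) | OUT=(all ⊤)
  B4: | IN=(all ⊤) | OUT={e:0; rest ⊤}
  B5: | IN={e:0; rest ⊤} | OUT={e:0; rest ⊤}
  B6: | IN={e:0; rest ⊤} | OUT={e:0; rest ⊤}

Merge at B4: IN[B4] = OUT[B2] ⊔ OUT[B3] = {a: ⊤, b: ⊤, c: ⊤, d: ⊤, e: ⊤, f: ⊤}
Applying B4's transfer function to that IN value gives OUT[B4] (row B4 above).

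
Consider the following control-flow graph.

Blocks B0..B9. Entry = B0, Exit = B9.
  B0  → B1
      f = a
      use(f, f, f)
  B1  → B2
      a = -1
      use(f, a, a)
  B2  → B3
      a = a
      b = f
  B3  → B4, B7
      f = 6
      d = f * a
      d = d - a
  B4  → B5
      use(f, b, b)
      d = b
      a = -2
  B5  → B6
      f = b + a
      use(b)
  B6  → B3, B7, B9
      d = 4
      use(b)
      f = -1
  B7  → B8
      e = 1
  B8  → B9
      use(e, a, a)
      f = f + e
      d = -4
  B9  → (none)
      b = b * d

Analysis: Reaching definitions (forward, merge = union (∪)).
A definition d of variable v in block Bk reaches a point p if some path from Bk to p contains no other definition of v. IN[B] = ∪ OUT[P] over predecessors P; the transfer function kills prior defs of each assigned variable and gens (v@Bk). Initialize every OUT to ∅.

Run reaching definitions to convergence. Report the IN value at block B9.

Fixpoint table:
  B0: | IN={} | OUT={f@B0}
  B1: | IN={f@B0} | OUT={a@B1, f@B0}
  B2: | IN={a@B1, f@B0} | OUT={a@B2, b@B2, f@B0}
  B3: | IN={a@B2, a@B4, b@B2, d@B6, f@B0, f@B6} | OUT={a@B2, a@B4, b@B2, d@B3, f@B3}
  B4: | IN={a@B2, a@B4, b@B2, d@B3, f@B3} | OUT={a@B4, b@B2, d@B4, f@B3}
  B5: | IN={a@B4, b@B2, d@B4, f@B3} | OUT={a@B4, b@B2, d@B4, f@B5}
  B6: | IN={a@B4, b@B2, d@B4, f@B5} | OUT={a@B4, b@B2, d@B6, f@B6}
  B7: | IN={a@B2, a@B4, b@B2, d@B3, d@B6, f@B3, f@B6} | OUT={a@B2, a@B4, b@B2, d@B3, d@B6, e@B7, f@B3, f@B6}
  B8: | IN={a@B2, a@B4, b@B2, d@B3, d@B6, e@B7, f@B3, f@B6} | OUT={a@B2, a@B4, b@B2, d@B8, e@B7, f@B8}
  B9: | IN={a@B2, a@B4, b@B2, d@B6, d@B8, e@B7, f@B6, f@B8} | OUT={a@B2, a@B4, b@B9, d@B6, d@B8, e@B7, f@B6, f@B8}

Merge at B9: IN[B9] = OUT[B6] ⊔ OUT[B8] = {a@B2, a@B4, b@B2, d@B6, d@B8, e@B7, f@B6, f@B8}

Answer: {a@B2, a@B4, b@B2, d@B6, d@B8, e@B7, f@B6, f@B8}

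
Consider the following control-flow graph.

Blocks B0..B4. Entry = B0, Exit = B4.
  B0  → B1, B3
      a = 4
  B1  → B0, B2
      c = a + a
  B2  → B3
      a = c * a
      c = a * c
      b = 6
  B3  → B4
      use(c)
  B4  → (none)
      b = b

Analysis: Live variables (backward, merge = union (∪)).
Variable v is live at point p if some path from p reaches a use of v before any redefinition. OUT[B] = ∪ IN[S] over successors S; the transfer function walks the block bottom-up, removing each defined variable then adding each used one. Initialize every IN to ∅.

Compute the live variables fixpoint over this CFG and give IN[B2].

Fixpoint table:
  B0:   IN={b, c}   OUT={a, b, c}
  B1:   IN={a, b}   OUT={a, b, c}
  B2:   IN={a, c}   OUT={b, c}
  B3:   IN={b, c}   OUT={b}
  B4:   IN={b}   OUT={}

Merge at B2: OUT[B2] = IN[B3] = {b, c}
Applying B2's transfer function to that OUT value gives IN[B2] (row B2 above).

Answer: {a, c}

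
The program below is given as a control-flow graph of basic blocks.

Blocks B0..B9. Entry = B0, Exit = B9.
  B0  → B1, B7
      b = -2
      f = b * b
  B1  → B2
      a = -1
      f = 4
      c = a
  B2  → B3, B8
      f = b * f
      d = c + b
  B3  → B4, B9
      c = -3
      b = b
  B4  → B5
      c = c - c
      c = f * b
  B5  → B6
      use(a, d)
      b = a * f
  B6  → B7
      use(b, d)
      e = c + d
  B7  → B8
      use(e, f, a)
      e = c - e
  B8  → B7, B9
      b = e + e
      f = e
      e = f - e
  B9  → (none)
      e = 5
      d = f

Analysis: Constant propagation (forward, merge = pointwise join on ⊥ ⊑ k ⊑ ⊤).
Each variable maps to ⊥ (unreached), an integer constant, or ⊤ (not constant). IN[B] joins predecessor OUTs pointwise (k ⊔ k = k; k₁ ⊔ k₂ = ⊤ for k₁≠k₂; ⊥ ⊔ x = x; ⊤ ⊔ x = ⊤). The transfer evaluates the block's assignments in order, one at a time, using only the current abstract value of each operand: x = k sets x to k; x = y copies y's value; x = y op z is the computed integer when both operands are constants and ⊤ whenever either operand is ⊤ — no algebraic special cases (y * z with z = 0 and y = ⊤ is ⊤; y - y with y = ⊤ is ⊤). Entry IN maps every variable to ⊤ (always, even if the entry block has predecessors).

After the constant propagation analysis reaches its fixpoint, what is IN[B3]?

Per-block solution:
  B0:   IN=(all ⊤)   OUT={b:-2, f:4; rest ⊤}
  B1:   IN={b:-2, f:4; rest ⊤}   OUT={a:-1, b:-2, c:-1, f:4; rest ⊤}
  B2:   IN={a:-1, b:-2, c:-1, f:4; rest ⊤}   OUT={a:-1, b:-2, c:-1, d:-3, f:-8; rest ⊤}
  B3:   IN={a:-1, b:-2, c:-1, d:-3, f:-8; rest ⊤}   OUT={a:-1, b:-2, c:-3, d:-3, f:-8; rest ⊤}
  B4:   IN={a:-1, b:-2, c:-3, d:-3, f:-8; rest ⊤}   OUT={a:-1, b:-2, c:16, d:-3, f:-8; rest ⊤}
  B5:   IN={a:-1, b:-2, c:16, d:-3, f:-8; rest ⊤}   OUT={a:-1, b:8, c:16, d:-3, f:-8; rest ⊤}
  B6:   IN={a:-1, b:8, c:16, d:-3, f:-8; rest ⊤}   OUT={a:-1, b:8, c:16, d:-3, e:13, f:-8; rest ⊤}
  B7:   IN=(all ⊤)   OUT=(all ⊤)
  B8:   IN=(all ⊤)   OUT=(all ⊤)
  B9:   IN=(all ⊤)   OUT={e:5; rest ⊤}

Merge at B3: IN[B3] = OUT[B2] = {a: -1, b: -2, c: -1, d: -3, e: ⊤, f: -8}

Answer: {a: -1, b: -2, c: -1, d: -3, e: ⊤, f: -8}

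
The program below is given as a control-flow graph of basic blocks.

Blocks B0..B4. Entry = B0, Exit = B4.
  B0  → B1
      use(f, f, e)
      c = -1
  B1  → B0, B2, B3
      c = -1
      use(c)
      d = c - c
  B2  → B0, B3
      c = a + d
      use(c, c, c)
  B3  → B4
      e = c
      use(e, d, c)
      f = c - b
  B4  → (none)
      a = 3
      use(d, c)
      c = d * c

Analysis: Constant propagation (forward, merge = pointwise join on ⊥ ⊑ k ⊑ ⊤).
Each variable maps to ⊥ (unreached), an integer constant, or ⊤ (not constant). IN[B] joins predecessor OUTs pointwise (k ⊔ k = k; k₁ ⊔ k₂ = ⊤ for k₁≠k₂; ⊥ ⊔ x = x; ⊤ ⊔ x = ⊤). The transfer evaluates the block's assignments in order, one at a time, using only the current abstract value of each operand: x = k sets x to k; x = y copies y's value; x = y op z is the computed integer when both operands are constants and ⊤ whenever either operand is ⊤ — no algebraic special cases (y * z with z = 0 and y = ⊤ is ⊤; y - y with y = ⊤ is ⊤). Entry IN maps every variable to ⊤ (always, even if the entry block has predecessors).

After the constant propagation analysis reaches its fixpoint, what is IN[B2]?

Answer: {a: ⊤, b: ⊤, c: -1, d: 0, e: ⊤, f: ⊤}

Trace:
Fixpoint table:
  B0:   IN=(all ⊤)   OUT={c:-1; rest ⊤}
  B1:   IN={c:-1; rest ⊤}   OUT={c:-1, d:0; rest ⊤}
  B2:   IN={c:-1, d:0; rest ⊤}   OUT={d:0; rest ⊤}
  B3:   IN={d:0; rest ⊤}   OUT={d:0; rest ⊤}
  B4:   IN={d:0; rest ⊤}   OUT={a:3, d:0; rest ⊤}

Merge at B2: IN[B2] = OUT[B1] = {a: ⊤, b: ⊤, c: -1, d: 0, e: ⊤, f: ⊤}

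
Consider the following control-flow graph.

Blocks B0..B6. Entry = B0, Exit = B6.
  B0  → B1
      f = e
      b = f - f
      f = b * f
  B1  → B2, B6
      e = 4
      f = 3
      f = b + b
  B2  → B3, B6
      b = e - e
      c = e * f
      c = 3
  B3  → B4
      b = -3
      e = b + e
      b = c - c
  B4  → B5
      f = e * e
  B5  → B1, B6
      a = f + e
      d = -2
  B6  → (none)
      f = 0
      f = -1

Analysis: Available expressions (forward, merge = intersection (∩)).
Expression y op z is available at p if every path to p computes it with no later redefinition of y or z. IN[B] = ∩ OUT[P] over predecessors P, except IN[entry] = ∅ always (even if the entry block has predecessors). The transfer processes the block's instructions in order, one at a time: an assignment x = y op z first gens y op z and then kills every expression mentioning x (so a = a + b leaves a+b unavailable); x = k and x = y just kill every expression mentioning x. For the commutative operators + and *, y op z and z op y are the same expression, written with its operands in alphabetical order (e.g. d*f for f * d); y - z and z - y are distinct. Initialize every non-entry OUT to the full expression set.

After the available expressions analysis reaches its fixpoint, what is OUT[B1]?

Answer: {b+b}

Working:
Converged values:
  B0: | IN={} | OUT={}
  B1: | IN={} | OUT={b+b}
  B2: | IN={b+b} | OUT={e*f, e-e}
  B3: | IN={e*f, e-e} | OUT={c-c}
  B4: | IN={c-c} | OUT={c-c, e*e}
  B5: | IN={c-c, e*e} | OUT={c-c, e*e, e+f}
  B6: | IN={} | OUT={}

Merge at B1: IN[B1] = OUT[B0] ∩ OUT[B5] = {}
Applying B1's transfer function to that IN value gives OUT[B1] (row B1 above).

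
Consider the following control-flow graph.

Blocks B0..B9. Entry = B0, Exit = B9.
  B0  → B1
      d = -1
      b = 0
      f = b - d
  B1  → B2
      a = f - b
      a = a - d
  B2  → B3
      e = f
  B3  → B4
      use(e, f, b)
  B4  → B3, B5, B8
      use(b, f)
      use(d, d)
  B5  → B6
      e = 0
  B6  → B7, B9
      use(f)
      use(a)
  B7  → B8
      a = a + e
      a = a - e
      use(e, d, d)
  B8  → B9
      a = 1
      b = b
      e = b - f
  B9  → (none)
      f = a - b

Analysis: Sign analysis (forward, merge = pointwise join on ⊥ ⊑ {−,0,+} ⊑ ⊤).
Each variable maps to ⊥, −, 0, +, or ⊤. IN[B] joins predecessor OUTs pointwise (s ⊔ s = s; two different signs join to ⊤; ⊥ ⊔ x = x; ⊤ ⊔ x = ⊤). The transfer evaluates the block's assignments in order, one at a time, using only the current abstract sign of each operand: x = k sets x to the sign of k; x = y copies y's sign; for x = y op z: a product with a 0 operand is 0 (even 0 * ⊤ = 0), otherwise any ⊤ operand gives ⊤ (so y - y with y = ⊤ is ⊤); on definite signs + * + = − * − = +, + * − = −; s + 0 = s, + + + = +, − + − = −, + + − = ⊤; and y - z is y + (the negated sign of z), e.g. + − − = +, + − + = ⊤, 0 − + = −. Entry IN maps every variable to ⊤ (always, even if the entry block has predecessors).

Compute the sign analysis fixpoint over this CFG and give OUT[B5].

Per-block solution:
  B0:  IN=(all ⊤)  OUT={b:0, d:-, f:+; rest ⊤}
  B1:  IN={b:0, d:-, f:+; rest ⊤}  OUT={a:+, b:0, d:-, f:+; rest ⊤}
  B2:  IN={a:+, b:0, d:-, f:+; rest ⊤}  OUT={a:+, b:0, d:-, e:+, f:+; rest ⊤}
  B3:  IN={a:+, b:0, d:-, e:+, f:+; rest ⊤}  OUT={a:+, b:0, d:-, e:+, f:+; rest ⊤}
  B4:  IN={a:+, b:0, d:-, e:+, f:+; rest ⊤}  OUT={a:+, b:0, d:-, e:+, f:+; rest ⊤}
  B5:  IN={a:+, b:0, d:-, e:+, f:+; rest ⊤}  OUT={a:+, b:0, d:-, e:0, f:+; rest ⊤}
  B6:  IN={a:+, b:0, d:-, e:0, f:+; rest ⊤}  OUT={a:+, b:0, d:-, e:0, f:+; rest ⊤}
  B7:  IN={a:+, b:0, d:-, e:0, f:+; rest ⊤}  OUT={a:+, b:0, d:-, e:0, f:+; rest ⊤}
  B8:  IN={a:+, b:0, d:-, f:+; rest ⊤}  OUT={a:+, b:0, d:-, e:-, f:+; rest ⊤}
  B9:  IN={a:+, b:0, d:-, f:+; rest ⊤}  OUT={a:+, b:0, d:-, f:+; rest ⊤}

Merge at B5: IN[B5] = OUT[B4] = {a: +, b: 0, c: ⊤, d: -, e: +, f: +}
Applying B5's transfer function to that IN value gives OUT[B5] (row B5 above).

Answer: {a: +, b: 0, c: ⊤, d: -, e: 0, f: +}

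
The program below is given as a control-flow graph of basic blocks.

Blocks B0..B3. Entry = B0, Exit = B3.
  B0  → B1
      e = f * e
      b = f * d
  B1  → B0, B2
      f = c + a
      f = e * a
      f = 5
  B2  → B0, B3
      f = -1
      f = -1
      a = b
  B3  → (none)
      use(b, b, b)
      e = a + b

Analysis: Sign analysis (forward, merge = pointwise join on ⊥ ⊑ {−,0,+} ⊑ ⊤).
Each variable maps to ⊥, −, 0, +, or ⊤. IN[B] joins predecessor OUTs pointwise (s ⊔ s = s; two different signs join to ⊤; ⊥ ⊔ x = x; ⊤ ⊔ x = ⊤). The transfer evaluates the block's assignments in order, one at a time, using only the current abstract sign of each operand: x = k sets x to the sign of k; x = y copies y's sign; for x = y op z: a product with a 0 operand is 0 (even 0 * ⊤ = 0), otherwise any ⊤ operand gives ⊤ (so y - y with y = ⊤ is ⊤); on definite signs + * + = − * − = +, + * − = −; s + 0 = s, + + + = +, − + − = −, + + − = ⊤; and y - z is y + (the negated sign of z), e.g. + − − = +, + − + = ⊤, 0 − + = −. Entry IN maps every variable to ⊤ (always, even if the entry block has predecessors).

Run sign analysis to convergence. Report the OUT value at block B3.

Answer: {a: ⊤, b: ⊤, c: ⊤, d: ⊤, e: ⊤, f: -}

Trace:
Fixpoint table:
  B0:  IN=(all ⊤)  OUT=(all ⊤)
  B1:  IN=(all ⊤)  OUT={f:+; rest ⊤}
  B2:  IN={f:+; rest ⊤}  OUT={f:-; rest ⊤}
  B3:  IN={f:-; rest ⊤}  OUT={f:-; rest ⊤}

Merge at B3: IN[B3] = OUT[B2] = {a: ⊤, b: ⊤, c: ⊤, d: ⊤, e: ⊤, f: -}
Applying B3's transfer function to that IN value gives OUT[B3] (row B3 above).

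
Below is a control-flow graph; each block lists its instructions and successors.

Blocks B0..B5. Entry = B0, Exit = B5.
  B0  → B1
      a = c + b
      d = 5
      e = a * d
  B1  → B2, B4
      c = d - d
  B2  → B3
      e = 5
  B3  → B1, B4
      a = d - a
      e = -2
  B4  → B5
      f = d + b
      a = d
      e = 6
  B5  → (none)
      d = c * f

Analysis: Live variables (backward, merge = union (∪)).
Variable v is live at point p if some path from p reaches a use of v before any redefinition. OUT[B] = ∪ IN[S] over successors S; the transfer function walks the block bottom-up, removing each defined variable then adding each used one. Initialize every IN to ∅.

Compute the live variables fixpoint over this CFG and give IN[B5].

Converged values:
  B0:   IN={b, c}   OUT={a, b, d}
  B1:   IN={a, b, d}   OUT={a, b, c, d}
  B2:   IN={a, b, c, d}   OUT={a, b, c, d}
  B3:   IN={a, b, c, d}   OUT={a, b, c, d}
  B4:   IN={b, c, d}   OUT={c, f}
  B5:   IN={c, f}   OUT={}

B5 is the boundary node: OUT[B5] = {}
Applying B5's transfer function to that OUT value gives IN[B5] (row B5 above).

Answer: {c, f}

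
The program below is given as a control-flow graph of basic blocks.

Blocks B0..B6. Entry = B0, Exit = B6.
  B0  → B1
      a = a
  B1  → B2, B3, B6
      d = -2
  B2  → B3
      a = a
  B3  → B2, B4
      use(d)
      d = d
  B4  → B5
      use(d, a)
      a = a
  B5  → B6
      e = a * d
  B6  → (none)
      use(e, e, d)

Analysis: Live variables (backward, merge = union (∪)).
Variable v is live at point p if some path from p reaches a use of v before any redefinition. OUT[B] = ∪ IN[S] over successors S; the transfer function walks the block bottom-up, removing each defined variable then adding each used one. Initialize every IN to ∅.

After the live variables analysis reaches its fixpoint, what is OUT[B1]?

Answer: {a, d, e}

Derivation:
Converged values:
  B0: | IN={a, e} | OUT={a, e}
  B1: | IN={a, e} | OUT={a, d, e}
  B2: | IN={a, d} | OUT={a, d}
  B3: | IN={a, d} | OUT={a, d}
  B4: | IN={a, d} | OUT={a, d}
  B5: | IN={a, d} | OUT={d, e}
  B6: | IN={d, e} | OUT={}

Merge at B1: OUT[B1] = IN[B2] ⊔ IN[B3] ⊔ IN[B6] = {a, d, e}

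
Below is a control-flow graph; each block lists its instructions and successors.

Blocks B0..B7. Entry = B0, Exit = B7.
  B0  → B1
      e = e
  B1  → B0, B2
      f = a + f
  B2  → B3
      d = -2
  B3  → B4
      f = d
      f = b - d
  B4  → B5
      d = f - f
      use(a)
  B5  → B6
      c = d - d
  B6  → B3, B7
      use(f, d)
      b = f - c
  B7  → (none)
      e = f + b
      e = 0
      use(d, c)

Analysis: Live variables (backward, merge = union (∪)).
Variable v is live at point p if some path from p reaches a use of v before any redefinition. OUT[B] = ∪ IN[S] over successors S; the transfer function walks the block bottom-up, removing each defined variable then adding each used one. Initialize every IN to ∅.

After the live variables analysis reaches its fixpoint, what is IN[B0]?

Converged values:
  B0:  IN={a, b, e, f}  OUT={a, b, e, f}
  B1:  IN={a, b, e, f}  OUT={a, b, e, f}
  B2:  IN={a, b}  OUT={a, b, d}
  B3:  IN={a, b, d}  OUT={a, f}
  B4:  IN={a, f}  OUT={a, d, f}
  B5:  IN={a, d, f}  OUT={a, c, d, f}
  B6:  IN={a, c, d, f}  OUT={a, b, c, d, f}
  B7:  IN={b, c, d, f}  OUT={}

Merge at B0: OUT[B0] = IN[B1] = {a, b, e, f}
Applying B0's transfer function to that OUT value gives IN[B0] (row B0 above).

Answer: {a, b, e, f}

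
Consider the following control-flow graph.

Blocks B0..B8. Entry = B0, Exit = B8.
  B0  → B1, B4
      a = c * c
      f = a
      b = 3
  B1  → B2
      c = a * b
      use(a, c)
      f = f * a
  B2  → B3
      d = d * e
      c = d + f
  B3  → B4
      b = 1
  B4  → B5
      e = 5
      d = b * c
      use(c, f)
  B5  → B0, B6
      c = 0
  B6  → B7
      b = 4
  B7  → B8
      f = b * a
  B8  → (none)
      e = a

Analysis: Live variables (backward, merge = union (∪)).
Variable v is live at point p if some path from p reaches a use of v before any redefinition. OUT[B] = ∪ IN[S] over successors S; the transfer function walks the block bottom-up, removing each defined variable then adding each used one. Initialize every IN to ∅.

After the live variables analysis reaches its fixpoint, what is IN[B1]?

Converged values:
  B0:   IN={c, d, e}   OUT={a, b, c, d, e, f}
  B1:   IN={a, b, d, e, f}   OUT={a, d, e, f}
  B2:   IN={a, d, e, f}   OUT={a, c, f}
  B3:   IN={a, c, f}   OUT={a, b, c, f}
  B4:   IN={a, b, c, f}   OUT={a, d, e}
  B5:   IN={a, d, e}   OUT={a, c, d, e}
  B6:   IN={a}   OUT={a, b}
  B7:   IN={a, b}   OUT={a}
  B8:   IN={a}   OUT={}

Merge at B1: OUT[B1] = IN[B2] = {a, d, e, f}
Applying B1's transfer function to that OUT value gives IN[B1] (row B1 above).

Answer: {a, b, d, e, f}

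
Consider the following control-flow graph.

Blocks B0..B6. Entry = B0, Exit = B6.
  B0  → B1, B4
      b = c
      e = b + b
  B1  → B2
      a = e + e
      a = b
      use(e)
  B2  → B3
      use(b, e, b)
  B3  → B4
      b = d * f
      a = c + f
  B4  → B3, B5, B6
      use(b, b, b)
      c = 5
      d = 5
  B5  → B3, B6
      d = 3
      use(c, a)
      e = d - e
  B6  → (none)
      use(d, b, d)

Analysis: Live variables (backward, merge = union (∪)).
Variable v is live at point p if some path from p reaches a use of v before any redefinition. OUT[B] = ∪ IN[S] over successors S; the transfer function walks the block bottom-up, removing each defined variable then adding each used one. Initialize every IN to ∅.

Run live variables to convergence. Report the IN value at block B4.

Answer: {a, b, e, f}

Derivation:
Per-block solution:
  B0: | IN={a, c, d, f} | OUT={a, b, c, d, e, f}
  B1: | IN={b, c, d, e, f} | OUT={b, c, d, e, f}
  B2: | IN={b, c, d, e, f} | OUT={c, d, e, f}
  B3: | IN={c, d, e, f} | OUT={a, b, e, f}
  B4: | IN={a, b, e, f} | OUT={a, b, c, d, e, f}
  B5: | IN={a, b, c, e, f} | OUT={b, c, d, e, f}
  B6: | IN={b, d} | OUT={}

Merge at B4: OUT[B4] = IN[B3] ⊔ IN[B5] ⊔ IN[B6] = {a, b, c, d, e, f}
Applying B4's transfer function to that OUT value gives IN[B4] (row B4 above).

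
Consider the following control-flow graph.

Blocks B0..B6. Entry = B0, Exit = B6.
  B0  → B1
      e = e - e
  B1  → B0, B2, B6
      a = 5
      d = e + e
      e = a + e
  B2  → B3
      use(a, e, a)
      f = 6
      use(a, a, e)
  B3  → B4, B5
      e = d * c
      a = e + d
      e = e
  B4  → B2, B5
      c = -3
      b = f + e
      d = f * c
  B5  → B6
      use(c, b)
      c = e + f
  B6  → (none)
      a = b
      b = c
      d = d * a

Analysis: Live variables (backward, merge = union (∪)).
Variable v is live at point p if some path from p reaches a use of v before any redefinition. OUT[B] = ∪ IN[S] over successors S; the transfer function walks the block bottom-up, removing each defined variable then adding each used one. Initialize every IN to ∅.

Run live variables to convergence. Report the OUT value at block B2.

Answer: {b, c, d, f}

Working:
Fixpoint table:
  B0:  IN={b, c, e}  OUT={b, c, e}
  B1:  IN={b, c, e}  OUT={a, b, c, d, e}
  B2:  IN={a, b, c, d, e}  OUT={b, c, d, f}
  B3:  IN={b, c, d, f}  OUT={a, b, c, d, e, f}
  B4:  IN={a, e, f}  OUT={a, b, c, d, e, f}
  B5:  IN={b, c, d, e, f}  OUT={b, c, d}
  B6:  IN={b, c, d}  OUT={}

Merge at B2: OUT[B2] = IN[B3] = {b, c, d, f}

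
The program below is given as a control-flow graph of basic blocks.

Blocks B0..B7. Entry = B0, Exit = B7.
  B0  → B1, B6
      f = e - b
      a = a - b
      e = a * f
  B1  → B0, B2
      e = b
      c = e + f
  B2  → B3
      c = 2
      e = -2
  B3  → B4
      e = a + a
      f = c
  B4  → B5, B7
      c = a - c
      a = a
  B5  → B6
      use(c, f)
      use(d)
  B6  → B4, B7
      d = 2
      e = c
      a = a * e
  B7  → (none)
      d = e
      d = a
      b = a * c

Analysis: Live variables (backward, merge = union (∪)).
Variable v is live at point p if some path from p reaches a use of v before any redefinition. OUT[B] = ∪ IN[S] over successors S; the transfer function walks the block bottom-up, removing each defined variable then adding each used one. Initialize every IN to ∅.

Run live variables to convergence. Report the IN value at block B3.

Answer: {a, c, d}

Working:
Fixpoint table:
  B0: | IN={a, b, c, d, e} | OUT={a, b, c, d, f}
  B1: | IN={a, b, d, f} | OUT={a, b, c, d, e}
  B2: | IN={a, d} | OUT={a, c, d}
  B3: | IN={a, c, d} | OUT={a, c, d, e, f}
  B4: | IN={a, c, d, e, f} | OUT={a, c, d, e, f}
  B5: | IN={a, c, d, f} | OUT={a, c, f}
  B6: | IN={a, c, f} | OUT={a, c, d, e, f}
  B7: | IN={a, c, e} | OUT={}

Merge at B3: OUT[B3] = IN[B4] = {a, c, d, e, f}
Applying B3's transfer function to that OUT value gives IN[B3] (row B3 above).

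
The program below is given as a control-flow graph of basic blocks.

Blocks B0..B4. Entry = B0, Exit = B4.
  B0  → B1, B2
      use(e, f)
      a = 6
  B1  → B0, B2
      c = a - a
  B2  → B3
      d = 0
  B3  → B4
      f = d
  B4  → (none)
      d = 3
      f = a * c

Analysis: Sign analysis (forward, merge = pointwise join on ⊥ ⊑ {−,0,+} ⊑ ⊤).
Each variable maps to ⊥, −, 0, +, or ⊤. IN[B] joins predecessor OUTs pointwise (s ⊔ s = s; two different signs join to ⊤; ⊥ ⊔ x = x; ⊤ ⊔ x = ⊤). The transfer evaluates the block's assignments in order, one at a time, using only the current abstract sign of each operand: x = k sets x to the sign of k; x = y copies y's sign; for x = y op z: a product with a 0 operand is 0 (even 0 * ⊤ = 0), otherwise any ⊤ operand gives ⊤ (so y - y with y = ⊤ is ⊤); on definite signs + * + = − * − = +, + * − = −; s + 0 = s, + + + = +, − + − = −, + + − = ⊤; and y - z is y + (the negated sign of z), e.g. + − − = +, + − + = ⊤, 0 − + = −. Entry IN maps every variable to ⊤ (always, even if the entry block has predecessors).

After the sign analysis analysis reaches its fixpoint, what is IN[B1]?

Fixpoint table:
  B0: | IN=(all ⊤) | OUT={a:+; rest ⊤}
  B1: | IN={a:+; rest ⊤} | OUT={a:+; rest ⊤}
  B2: | IN={a:+; rest ⊤} | OUT={a:+, d:0; rest ⊤}
  B3: | IN={a:+, d:0; rest ⊤} | OUT={a:+, d:0, f:0; rest ⊤}
  B4: | IN={a:+, d:0, f:0; rest ⊤} | OUT={a:+, d:+; rest ⊤}

Merge at B1: IN[B1] = OUT[B0] = {a: +, b: ⊤, c: ⊤, d: ⊤, e: ⊤, f: ⊤}

Answer: {a: +, b: ⊤, c: ⊤, d: ⊤, e: ⊤, f: ⊤}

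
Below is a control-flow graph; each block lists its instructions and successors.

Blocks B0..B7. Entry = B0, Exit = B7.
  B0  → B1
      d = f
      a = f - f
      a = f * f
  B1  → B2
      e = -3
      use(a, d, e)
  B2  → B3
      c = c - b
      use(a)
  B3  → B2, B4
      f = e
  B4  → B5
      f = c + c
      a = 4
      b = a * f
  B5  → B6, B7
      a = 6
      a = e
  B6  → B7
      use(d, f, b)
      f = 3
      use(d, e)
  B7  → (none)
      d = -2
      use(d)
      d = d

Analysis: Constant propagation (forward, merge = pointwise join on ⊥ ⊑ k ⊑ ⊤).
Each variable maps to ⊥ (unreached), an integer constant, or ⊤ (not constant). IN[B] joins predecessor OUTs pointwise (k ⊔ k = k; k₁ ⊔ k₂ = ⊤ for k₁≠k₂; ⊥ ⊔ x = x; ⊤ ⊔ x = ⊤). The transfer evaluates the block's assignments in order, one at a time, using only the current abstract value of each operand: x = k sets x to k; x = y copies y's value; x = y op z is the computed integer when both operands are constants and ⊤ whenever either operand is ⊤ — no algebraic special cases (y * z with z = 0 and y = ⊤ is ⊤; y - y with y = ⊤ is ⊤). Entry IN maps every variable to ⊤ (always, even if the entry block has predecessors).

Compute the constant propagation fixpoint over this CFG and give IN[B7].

Answer: {a: -3, b: ⊤, c: ⊤, d: ⊤, e: -3, f: ⊤}

Trace:
Per-block solution:
  B0:   IN=(all ⊤)   OUT=(all ⊤)
  B1:   IN=(all ⊤)   OUT={e:-3; rest ⊤}
  B2:   IN={e:-3; rest ⊤}   OUT={e:-3; rest ⊤}
  B3:   IN={e:-3; rest ⊤}   OUT={e:-3, f:-3; rest ⊤}
  B4:   IN={e:-3, f:-3; rest ⊤}   OUT={a:4, e:-3; rest ⊤}
  B5:   IN={a:4, e:-3; rest ⊤}   OUT={a:-3, e:-3; rest ⊤}
  B6:   IN={a:-3, e:-3; rest ⊤}   OUT={a:-3, e:-3, f:3; rest ⊤}
  B7:   IN={a:-3, e:-3; rest ⊤}   OUT={a:-3, d:-2, e:-3; rest ⊤}

Merge at B7: IN[B7] = OUT[B5] ⊔ OUT[B6] = {a: -3, b: ⊤, c: ⊤, d: ⊤, e: -3, f: ⊤}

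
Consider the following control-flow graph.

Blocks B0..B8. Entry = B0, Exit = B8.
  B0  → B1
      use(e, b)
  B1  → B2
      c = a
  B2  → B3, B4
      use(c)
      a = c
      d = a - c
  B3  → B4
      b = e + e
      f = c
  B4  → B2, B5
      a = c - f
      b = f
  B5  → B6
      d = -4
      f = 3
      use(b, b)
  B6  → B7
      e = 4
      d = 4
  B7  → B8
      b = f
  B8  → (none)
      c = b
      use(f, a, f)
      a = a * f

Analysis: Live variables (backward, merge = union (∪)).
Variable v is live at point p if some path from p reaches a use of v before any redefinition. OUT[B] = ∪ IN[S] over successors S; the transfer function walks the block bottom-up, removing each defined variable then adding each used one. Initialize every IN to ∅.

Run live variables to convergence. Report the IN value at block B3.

Converged values:
  B0:   IN={a, b, e, f}   OUT={a, e, f}
  B1:   IN={a, e, f}   OUT={c, e, f}
  B2:   IN={c, e, f}   OUT={c, e, f}
  B3:   IN={c, e}   OUT={c, e, f}
  B4:   IN={c, e, f}   OUT={a, b, c, e, f}
  B5:   IN={a, b}   OUT={a, f}
  B6:   IN={a, f}   OUT={a, f}
  B7:   IN={a, f}   OUT={a, b, f}
  B8:   IN={a, b, f}   OUT={}

Merge at B3: OUT[B3] = IN[B4] = {c, e, f}
Applying B3's transfer function to that OUT value gives IN[B3] (row B3 above).

Answer: {c, e}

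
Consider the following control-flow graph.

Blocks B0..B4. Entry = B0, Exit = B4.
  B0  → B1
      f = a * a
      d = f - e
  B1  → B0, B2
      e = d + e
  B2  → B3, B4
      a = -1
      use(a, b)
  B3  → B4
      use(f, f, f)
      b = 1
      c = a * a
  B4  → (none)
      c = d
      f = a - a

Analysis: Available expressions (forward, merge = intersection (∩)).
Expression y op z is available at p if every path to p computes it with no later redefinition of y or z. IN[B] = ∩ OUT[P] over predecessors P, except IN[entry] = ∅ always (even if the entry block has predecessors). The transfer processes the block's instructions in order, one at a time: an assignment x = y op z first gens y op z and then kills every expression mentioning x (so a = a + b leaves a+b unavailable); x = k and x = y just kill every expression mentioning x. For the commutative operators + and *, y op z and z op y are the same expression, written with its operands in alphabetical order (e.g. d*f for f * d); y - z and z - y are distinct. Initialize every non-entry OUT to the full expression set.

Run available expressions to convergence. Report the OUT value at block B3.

Per-block solution:
  B0:  IN={}  OUT={a*a, f-e}
  B1:  IN={a*a, f-e}  OUT={a*a}
  B2:  IN={a*a}  OUT={}
  B3:  IN={}  OUT={a*a}
  B4:  IN={}  OUT={a-a}

Merge at B3: IN[B3] = OUT[B2] = {}
Applying B3's transfer function to that IN value gives OUT[B3] (row B3 above).

Answer: {a*a}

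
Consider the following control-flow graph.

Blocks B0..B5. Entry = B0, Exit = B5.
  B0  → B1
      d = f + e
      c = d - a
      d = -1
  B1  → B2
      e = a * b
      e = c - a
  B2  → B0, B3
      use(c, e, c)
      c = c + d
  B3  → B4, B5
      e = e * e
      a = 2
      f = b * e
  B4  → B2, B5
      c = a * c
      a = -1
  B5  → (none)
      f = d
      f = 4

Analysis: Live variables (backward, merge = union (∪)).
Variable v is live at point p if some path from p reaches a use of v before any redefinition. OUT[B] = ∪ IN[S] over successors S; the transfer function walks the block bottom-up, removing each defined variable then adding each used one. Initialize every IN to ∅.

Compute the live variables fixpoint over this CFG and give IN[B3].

Answer: {b, c, d, e}

Trace:
Per-block solution:
  B0:   IN={a, b, e, f}   OUT={a, b, c, d, f}
  B1:   IN={a, b, c, d, f}   OUT={a, b, c, d, e, f}
  B2:   IN={a, b, c, d, e, f}   OUT={a, b, c, d, e, f}
  B3:   IN={b, c, d, e}   OUT={a, b, c, d, e, f}
  B4:   IN={a, b, c, d, e, f}   OUT={a, b, c, d, e, f}
  B5:   IN={d}   OUT={}

Merge at B3: OUT[B3] = IN[B4] ⊔ IN[B5] = {a, b, c, d, e, f}
Applying B3's transfer function to that OUT value gives IN[B3] (row B3 above).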